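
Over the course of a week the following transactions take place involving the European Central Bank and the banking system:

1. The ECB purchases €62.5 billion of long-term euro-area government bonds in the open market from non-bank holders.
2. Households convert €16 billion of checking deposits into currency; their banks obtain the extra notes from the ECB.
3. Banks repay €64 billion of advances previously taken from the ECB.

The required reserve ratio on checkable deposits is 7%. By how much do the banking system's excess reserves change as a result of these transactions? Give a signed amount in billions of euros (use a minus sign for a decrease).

-€20.755 billion

Asset purchase (from non-banks) €62.5 billion: reserves +€62.5B, deposits +€62.5B.
Currency withdrawal €16 billion: reserves −€16B, deposits −€16B.
Discount-window repayment €64 billion: reserves −€64B, deposits 0.
Totals: Δreserves = −€17.5B, Δdeposits = +€46.5B.
Δrequired reserves = 7% × +€46.5B = +€3.255B.
Δexcess reserves = Δreserves − Δrequired = −€17.5B − (+€3.255B) = -€20.755 billion.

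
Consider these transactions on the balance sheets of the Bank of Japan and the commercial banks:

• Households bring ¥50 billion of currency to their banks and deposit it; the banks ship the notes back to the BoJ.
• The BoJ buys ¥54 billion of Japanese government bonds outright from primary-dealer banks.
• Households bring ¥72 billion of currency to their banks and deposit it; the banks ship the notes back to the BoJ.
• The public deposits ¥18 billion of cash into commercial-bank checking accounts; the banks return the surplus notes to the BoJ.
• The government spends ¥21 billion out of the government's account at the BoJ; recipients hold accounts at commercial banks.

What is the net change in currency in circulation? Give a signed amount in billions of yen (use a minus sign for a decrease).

BoJ balance sheet:
  Assets:      Securities +¥54B
  Liabilities: Bank reserves +¥215B, Currency in circulation −¥140B, Government deposits −¥21B
Commercial banking system:
  Assets:      Reserves at CB +¥215B, Securities −¥54B
  Liabilities: Checkable deposits +¥161B
So the change in currency in circulation is -¥140 billion.

-¥140 billion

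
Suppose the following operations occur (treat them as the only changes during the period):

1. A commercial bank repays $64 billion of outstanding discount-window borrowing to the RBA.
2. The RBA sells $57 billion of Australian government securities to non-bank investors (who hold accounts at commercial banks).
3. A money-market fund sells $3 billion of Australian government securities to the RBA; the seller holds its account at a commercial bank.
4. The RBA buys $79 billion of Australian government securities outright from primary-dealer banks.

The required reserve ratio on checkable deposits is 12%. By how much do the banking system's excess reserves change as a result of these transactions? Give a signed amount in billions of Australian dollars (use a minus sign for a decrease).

-$32.52 billion

Discount-window repayment $64 billion: reserves −$64B, deposits 0.
Asset sale (to non-banks) $57 billion: reserves −$57B, deposits −$57B.
Asset purchase (from non-banks) $3 billion: reserves +$3B, deposits +$3B.
OMO purchase (from banks) $79 billion: reserves +$79B, deposits 0.
Totals: Δreserves = −$39B, Δdeposits = −$54B.
Δrequired reserves = 12% × −$54B = −$6.48B.
Δexcess reserves = Δreserves − Δrequired = −$39B − (−$6.48B) = -$32.52 billion.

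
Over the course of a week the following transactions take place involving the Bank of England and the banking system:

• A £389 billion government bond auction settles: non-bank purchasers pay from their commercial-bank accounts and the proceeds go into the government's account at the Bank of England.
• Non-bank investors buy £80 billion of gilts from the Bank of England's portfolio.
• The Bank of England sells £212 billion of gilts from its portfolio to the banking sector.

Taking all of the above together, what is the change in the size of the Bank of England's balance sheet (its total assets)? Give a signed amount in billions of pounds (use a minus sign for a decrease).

-£292 billion

Government account inflow £389 billion: only the composition of liabilities changes → 0.
Asset sale (to non-banks) £80 billion: a Bank of England asset is shed → −£80B.
OMO sale (to banks) £212 billion: a Bank of England asset is shed → −£212B.
Net: 0 − 80 − 212 = -£292 billion.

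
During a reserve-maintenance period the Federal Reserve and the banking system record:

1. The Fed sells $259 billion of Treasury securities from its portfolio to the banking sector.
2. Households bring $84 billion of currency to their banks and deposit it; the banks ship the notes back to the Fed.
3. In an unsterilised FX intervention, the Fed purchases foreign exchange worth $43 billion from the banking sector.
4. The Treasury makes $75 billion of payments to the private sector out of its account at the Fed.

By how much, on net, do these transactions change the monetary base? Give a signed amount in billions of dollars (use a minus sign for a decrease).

OMO sale (to banks) $259 billion: Fed balance sheet contracts → −$259B.
Currency deposit $84 billion: just a shift between currency and reserves — both are base money → 0.
FX purchase $43 billion: Fed balance sheet expands → +$43B.
Government spending $75 billion: a non-base liability converts back to reserves → +$75B.
Net: −259 + 0 + 43 + 75 = -$141 billion.

-$141 billion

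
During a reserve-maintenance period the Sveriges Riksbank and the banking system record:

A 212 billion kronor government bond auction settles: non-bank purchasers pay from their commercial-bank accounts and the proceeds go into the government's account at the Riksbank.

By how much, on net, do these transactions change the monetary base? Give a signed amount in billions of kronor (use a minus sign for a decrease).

Government account inflow 212 billion kronor: reserves shift to a non-base liability → −212B.

-212 billion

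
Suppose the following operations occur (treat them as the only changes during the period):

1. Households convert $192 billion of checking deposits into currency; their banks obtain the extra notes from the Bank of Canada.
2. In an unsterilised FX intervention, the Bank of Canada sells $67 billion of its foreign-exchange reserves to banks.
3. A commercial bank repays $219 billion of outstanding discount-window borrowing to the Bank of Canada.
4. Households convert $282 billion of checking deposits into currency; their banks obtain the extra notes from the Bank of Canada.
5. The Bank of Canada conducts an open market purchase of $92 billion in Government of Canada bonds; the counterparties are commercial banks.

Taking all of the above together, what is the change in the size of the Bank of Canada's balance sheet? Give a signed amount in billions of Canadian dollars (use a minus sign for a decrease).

Bank of Canada balance sheet:
  Assets:      Securities +$92B, Loans to banks −$219B, Foreign assets −$67B
  Liabilities: Bank reserves −$668B, Currency in circulation +$474B
Commercial banking system:
  Assets:      Reserves at CB −$668B, Securities −$92B, Foreign assets +$67B
  Liabilities: Checkable deposits −$474B, Borrowings from CB −$219B
Change in total Bank of Canada assets = -$194 billion.

-$194 billion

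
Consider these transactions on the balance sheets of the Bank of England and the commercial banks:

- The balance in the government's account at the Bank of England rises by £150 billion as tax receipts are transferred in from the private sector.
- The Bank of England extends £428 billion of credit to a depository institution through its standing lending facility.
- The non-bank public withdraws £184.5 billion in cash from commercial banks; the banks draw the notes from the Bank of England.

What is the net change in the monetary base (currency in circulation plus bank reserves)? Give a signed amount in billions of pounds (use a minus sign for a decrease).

Bank of England balance sheet:
  Assets:      Loans to banks +£428B
  Liabilities: Bank reserves +£93.5B, Currency in circulation +£184.5B, Government deposits +£150B
Monetary base = currency + reserves: +£184.5B + (+£93.5B) = +£278 billion.

+£278 billion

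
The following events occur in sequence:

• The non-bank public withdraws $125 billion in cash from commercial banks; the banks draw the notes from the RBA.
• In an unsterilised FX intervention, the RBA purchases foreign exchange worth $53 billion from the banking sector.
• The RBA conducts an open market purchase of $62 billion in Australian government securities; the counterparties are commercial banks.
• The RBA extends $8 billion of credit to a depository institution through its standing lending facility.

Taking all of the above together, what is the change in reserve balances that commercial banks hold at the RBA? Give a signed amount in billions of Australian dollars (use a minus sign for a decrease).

Currency withdrawal $125 billion: banks swap reserves for currency → −$125B.
FX purchase $53 billion: the RBA pays by crediting reserve accounts → +$53B.
OMO purchase (from banks) $62 billion: the RBA pays by crediting reserve accounts → +$62B.
Discount-window loan $8 billion: the loan is credited to the bank's reserve account → +$8B.
Net: −125 + 53 + 62 + 8 = -$2 billion.

-$2 billion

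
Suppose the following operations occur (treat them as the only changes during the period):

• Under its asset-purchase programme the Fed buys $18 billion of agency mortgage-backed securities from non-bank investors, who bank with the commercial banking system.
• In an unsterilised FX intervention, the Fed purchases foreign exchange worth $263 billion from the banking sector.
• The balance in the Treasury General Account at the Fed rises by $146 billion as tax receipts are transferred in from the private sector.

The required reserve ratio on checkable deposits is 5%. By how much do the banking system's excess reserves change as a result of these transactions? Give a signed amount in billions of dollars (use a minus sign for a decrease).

Asset purchase (from non-banks) $18 billion: reserves +$18B, deposits +$18B.
FX purchase $263 billion: reserves +$263B, deposits 0.
Government account inflow $146 billion: reserves −$146B, deposits −$146B.
Totals: Δreserves = +$135B, Δdeposits = −$128B.
Δrequired reserves = 5% × −$128B = −$6.4B.
Δexcess reserves = Δreserves − Δrequired = +$135B − (−$6.4B) = +$141.4 billion.

+$141.4 billion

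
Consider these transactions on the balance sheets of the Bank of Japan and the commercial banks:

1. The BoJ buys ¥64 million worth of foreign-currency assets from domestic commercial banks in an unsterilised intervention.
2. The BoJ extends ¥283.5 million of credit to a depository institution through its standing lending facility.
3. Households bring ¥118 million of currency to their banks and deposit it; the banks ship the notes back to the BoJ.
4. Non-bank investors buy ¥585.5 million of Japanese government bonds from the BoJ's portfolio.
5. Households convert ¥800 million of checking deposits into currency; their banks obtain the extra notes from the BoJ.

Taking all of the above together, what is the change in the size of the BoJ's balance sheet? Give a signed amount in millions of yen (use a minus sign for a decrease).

-¥238 million

FX purchase ¥64 million: a BoJ asset is acquired → +¥64M.
Discount-window loan ¥283.5 million: a BoJ asset is acquired → +¥283.5M.
Currency deposit ¥118 million: only the composition of liabilities changes → 0.
Asset sale (to non-banks) ¥585.5 million: a BoJ asset is shed → −¥585.5M.
Currency withdrawal ¥800 million: only the composition of liabilities changes → 0.
Net: 64 + 283.5 + 0 − 585.5 + 0 = -¥238 million.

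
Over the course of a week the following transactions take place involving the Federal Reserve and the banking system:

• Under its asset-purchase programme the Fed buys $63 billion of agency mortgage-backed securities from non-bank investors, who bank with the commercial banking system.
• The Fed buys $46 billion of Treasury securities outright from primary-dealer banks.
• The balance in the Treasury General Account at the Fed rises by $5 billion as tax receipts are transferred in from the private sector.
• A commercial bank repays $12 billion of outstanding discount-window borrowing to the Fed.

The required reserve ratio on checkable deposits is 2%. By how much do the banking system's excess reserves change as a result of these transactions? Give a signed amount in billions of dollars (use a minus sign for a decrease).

Asset purchase (from non-banks) $63 billion: reserves +$63B, deposits +$63B.
OMO purchase (from banks) $46 billion: reserves +$46B, deposits 0.
Government account inflow $5 billion: reserves −$5B, deposits −$5B.
Discount-window repayment $12 billion: reserves −$12B, deposits 0.
Totals: Δreserves = +$92B, Δdeposits = +$58B.
Δrequired reserves = 2% × +$58B = +$1.16B.
Δexcess reserves = Δreserves − Δrequired = +$92B − (+$1.16B) = +$90.84 billion.

+$90.84 billion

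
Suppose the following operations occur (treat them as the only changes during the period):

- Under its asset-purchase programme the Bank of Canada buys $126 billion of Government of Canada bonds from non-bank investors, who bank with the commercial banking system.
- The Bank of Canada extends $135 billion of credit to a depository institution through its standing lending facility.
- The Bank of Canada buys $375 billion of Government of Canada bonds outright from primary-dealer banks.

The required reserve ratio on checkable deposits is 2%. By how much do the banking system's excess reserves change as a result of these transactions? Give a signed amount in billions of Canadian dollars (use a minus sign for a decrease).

+$633.48 billion

Asset purchase (from non-banks) $126 billion: reserves +$126B, deposits +$126B.
Discount-window loan $135 billion: reserves +$135B, deposits 0.
OMO purchase (from banks) $375 billion: reserves +$375B, deposits 0.
Totals: Δreserves = +$636B, Δdeposits = +$126B.
Δrequired reserves = 2% × +$126B = +$2.52B.
Δexcess reserves = Δreserves − Δrequired = +$636B − (+$2.52B) = +$633.48 billion.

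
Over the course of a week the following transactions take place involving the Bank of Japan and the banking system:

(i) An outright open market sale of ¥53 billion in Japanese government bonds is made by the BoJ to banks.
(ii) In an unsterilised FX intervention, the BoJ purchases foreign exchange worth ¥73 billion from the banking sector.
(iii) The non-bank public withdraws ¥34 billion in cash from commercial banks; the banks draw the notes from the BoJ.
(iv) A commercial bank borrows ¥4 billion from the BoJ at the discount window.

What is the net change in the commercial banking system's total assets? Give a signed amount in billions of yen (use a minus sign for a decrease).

BoJ balance sheet:
  Assets:      Securities −¥53B, Loans to banks +¥4B, Foreign assets +¥73B
  Liabilities: Bank reserves −¥10B, Currency in circulation +¥34B
Commercial banking system:
  Assets:      Reserves at CB −¥10B, Securities +¥53B, Foreign assets −¥73B
  Liabilities: Checkable deposits −¥34B, Borrowings from CB +¥4B
Change in total bank assets = -¥30 billion.

-¥30 billion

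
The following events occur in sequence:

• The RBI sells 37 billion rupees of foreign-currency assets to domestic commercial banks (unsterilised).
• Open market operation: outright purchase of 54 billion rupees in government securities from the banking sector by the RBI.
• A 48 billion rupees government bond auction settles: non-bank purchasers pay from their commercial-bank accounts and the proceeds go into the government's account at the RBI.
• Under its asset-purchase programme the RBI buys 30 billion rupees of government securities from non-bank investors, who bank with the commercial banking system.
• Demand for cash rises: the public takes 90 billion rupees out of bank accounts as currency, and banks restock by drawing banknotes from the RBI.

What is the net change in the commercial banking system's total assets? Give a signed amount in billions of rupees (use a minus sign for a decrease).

-108 billion

RBI balance sheet:
  Assets:      Securities +84B, Foreign assets −37B
  Liabilities: Bank reserves −91B, Currency in circulation +90B, Government deposits +48B
Commercial banking system:
  Assets:      Reserves at CB −91B, Securities −54B, Foreign assets +37B
  Liabilities: Checkable deposits −108B
Change in total bank assets = -108 billion.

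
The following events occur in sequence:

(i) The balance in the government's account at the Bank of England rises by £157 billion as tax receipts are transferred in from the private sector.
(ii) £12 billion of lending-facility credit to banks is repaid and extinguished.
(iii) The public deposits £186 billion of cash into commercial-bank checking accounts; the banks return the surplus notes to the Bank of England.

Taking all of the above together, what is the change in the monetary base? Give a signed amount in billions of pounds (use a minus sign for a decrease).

Bank of England balance sheet:
  Assets:      Loans to banks −£12B
  Liabilities: Bank reserves +£17B, Currency in circulation −£186B, Government deposits +£157B
Monetary base = currency + reserves: −£186B + (+£17B) = -£169 billion.

-£169 billion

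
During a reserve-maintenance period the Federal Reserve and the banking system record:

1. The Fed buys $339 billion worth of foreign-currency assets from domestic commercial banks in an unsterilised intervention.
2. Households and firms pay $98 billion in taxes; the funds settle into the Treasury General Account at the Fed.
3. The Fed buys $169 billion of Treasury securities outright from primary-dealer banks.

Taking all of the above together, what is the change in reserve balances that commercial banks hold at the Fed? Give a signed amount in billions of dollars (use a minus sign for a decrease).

+$410 billion

Fed balance sheet:
  Assets:      Securities +$169B, Foreign assets +$339B
  Liabilities: Bank reserves +$410B, Government deposits +$98B
So the change in reserve balances that commercial banks hold at the Fed is +$410 billion.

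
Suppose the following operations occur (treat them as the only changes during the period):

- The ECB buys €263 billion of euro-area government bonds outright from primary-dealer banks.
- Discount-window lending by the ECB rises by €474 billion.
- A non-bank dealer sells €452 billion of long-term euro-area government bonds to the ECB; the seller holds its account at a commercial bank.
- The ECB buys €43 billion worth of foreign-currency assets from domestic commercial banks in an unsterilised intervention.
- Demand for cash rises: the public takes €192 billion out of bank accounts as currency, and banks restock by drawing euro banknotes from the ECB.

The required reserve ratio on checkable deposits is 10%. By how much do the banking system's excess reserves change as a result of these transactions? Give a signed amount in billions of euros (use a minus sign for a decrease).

OMO purchase (from banks) €263 billion: reserves +€263B, deposits 0.
Discount-window loan €474 billion: reserves +€474B, deposits 0.
Asset purchase (from non-banks) €452 billion: reserves +€452B, deposits +€452B.
FX purchase €43 billion: reserves +€43B, deposits 0.
Currency withdrawal €192 billion: reserves −€192B, deposits −€192B.
Totals: Δreserves = +€1040B, Δdeposits = +€260B.
Δrequired reserves = 10% × +€260B = +€26B.
Δexcess reserves = Δreserves − Δrequired = +€1040B − (+€26B) = +€1014 billion.

+€1014 billion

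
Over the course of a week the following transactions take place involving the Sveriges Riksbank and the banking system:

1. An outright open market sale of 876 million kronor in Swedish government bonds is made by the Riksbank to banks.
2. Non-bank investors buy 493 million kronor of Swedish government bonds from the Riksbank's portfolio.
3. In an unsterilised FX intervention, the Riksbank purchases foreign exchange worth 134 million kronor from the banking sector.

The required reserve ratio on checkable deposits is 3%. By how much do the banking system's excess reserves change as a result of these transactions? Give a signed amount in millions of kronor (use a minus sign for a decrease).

-1220.21 million

OMO sale (to banks) 876 million kronor: reserves −876M, deposits 0.
Asset sale (to non-banks) 493 million kronor: reserves −493M, deposits −493M.
FX purchase 134 million kronor: reserves +134M, deposits 0.
Totals: Δreserves = −1235M, Δdeposits = −493M.
Δrequired reserves = 3% × −493M = −14.79M.
Δexcess reserves = Δreserves − Δrequired = −1235M − (−14.79M) = -1220.21 million.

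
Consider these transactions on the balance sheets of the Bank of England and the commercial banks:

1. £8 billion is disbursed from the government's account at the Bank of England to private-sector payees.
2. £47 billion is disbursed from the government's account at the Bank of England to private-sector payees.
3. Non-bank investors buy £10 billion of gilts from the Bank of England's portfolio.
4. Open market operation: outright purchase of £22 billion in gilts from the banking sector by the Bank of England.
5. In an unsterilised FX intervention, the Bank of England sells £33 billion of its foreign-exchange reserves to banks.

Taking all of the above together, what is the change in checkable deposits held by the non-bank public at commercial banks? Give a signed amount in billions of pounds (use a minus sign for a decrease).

Government spending £8 billion: non-bank counterparties' bank balances rise → +£8B.
Government spending £47 billion: non-bank counterparties' bank balances rise → +£47B.
Asset sale (to non-banks) £10 billion: non-bank counterparties' bank balances fall → −£10B.
OMO purchase (from banks) £22 billion: the counterparty is a bank, so public deposits are unchanged → 0.
FX sale £33 billion: the counterparty is a bank, so public deposits are unchanged → 0.
Net: 8 + 47 − 10 + 0 + 0 = +£45 billion.

+£45 billion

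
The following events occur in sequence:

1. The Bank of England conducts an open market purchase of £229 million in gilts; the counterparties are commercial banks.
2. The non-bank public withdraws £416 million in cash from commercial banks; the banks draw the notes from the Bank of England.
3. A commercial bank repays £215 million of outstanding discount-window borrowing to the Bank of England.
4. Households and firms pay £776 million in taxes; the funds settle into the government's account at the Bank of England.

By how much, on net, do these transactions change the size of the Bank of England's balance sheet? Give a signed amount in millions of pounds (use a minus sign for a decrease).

+£14 million

Bank of England balance sheet:
  Assets:      Securities +£229M, Loans to banks −£215M
  Liabilities: Bank reserves −£1178M, Currency in circulation +£416M, Government deposits +£776M
Commercial banking system:
  Assets:      Reserves at CB −£1178M, Securities −£229M
  Liabilities: Checkable deposits −£1192M, Borrowings from CB −£215M
Change in total Bank of England assets = +£14 million.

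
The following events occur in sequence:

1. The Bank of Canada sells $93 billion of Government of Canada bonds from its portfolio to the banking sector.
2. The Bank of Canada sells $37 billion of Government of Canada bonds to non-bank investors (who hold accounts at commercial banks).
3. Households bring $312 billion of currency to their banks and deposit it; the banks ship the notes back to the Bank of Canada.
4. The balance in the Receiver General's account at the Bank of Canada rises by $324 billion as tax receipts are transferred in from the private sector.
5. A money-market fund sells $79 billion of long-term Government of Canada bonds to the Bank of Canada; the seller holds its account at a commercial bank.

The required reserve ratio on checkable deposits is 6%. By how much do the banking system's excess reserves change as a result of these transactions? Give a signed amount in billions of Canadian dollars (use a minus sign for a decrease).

-$64.8 billion

OMO sale (to banks) $93 billion: reserves −$93B, deposits 0.
Asset sale (to non-banks) $37 billion: reserves −$37B, deposits −$37B.
Currency deposit $312 billion: reserves +$312B, deposits +$312B.
Government account inflow $324 billion: reserves −$324B, deposits −$324B.
Asset purchase (from non-banks) $79 billion: reserves +$79B, deposits +$79B.
Totals: Δreserves = −$63B, Δdeposits = +$30B.
Δrequired reserves = 6% × +$30B = +$1.8B.
Δexcess reserves = Δreserves − Δrequired = −$63B − (+$1.8B) = -$64.8 billion.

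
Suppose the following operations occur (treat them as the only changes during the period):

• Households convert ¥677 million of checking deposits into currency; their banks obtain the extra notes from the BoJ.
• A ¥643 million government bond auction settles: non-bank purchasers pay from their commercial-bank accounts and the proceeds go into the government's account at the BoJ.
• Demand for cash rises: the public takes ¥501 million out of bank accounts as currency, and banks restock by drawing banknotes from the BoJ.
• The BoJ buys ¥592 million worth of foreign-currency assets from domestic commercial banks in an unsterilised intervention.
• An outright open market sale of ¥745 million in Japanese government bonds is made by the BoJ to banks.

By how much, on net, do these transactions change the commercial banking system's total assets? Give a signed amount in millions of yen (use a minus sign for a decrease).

BoJ balance sheet:
  Assets:      Securities −¥745M, Foreign assets +¥592M
  Liabilities: Bank reserves −¥1974M, Currency in circulation +¥1178M, Government deposits +¥643M
Commercial banking system:
  Assets:      Reserves at CB −¥1974M, Securities +¥745M, Foreign assets −¥592M
  Liabilities: Checkable deposits −¥1821M
Change in total bank assets = -¥1821 million.

-¥1821 million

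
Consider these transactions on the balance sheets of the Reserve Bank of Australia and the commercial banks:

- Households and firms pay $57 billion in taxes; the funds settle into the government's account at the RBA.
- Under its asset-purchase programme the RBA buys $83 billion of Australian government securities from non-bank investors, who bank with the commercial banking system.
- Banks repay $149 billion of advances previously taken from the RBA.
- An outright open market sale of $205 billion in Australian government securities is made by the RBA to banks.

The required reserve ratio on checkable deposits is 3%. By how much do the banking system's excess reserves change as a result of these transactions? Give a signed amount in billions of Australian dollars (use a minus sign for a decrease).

Government account inflow $57 billion: reserves −$57B, deposits −$57B.
Asset purchase (from non-banks) $83 billion: reserves +$83B, deposits +$83B.
Discount-window repayment $149 billion: reserves −$149B, deposits 0.
OMO sale (to banks) $205 billion: reserves −$205B, deposits 0.
Totals: Δreserves = −$328B, Δdeposits = +$26B.
Δrequired reserves = 3% × +$26B = +$0.78B.
Δexcess reserves = Δreserves − Δrequired = −$328B − (+$0.78B) = -$328.78 billion.

-$328.78 billion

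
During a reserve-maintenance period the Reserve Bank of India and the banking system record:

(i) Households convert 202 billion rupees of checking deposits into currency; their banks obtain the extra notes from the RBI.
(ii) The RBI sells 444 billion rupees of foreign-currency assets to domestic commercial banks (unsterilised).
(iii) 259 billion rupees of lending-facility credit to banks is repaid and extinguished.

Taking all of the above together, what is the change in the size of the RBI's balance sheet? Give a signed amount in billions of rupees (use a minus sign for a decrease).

RBI balance sheet:
  Assets:      Loans to banks −259B, Foreign assets −444B
  Liabilities: Bank reserves −905B, Currency in circulation +202B
Change in total RBI assets = -703 billion.

-703 billion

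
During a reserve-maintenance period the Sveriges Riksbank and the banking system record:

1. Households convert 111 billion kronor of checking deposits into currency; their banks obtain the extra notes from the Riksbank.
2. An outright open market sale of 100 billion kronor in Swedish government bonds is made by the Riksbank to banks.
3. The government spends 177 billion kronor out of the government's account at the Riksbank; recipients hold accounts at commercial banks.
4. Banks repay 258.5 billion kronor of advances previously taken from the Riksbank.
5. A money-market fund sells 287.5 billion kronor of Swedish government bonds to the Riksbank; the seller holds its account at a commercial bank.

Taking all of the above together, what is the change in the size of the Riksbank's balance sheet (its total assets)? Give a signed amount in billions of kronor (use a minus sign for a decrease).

-71 billion

Currency withdrawal 111 billion kronor: only the composition of liabilities changes → 0.
OMO sale (to banks) 100 billion kronor: a Riksbank asset is shed → −100B.
Government spending 177 billion kronor: only the composition of liabilities changes → 0.
Discount-window repayment 258.5 billion kronor: a Riksbank asset is shed → −258.5B.
Asset purchase (from non-banks) 287.5 billion kronor: a Riksbank asset is acquired → +287.5B.
Net: 0 − 100 + 0 − 258.5 + 287.5 = -71 billion.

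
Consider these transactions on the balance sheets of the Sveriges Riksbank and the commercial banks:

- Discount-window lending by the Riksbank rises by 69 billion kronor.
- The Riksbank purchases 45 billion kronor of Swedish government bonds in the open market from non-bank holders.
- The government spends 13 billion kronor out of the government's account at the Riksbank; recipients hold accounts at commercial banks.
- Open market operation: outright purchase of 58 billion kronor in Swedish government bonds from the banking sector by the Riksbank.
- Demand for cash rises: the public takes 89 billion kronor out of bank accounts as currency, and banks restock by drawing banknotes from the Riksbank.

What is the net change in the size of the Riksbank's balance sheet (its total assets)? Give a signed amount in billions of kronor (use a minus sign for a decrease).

Discount-window loan 69 billion kronor: a Riksbank asset is acquired → +69B.
Asset purchase (from non-banks) 45 billion kronor: a Riksbank asset is acquired → +45B.
Government spending 13 billion kronor: only the composition of liabilities changes → 0.
OMO purchase (from banks) 58 billion kronor: a Riksbank asset is acquired → +58B.
Currency withdrawal 89 billion kronor: only the composition of liabilities changes → 0.
Net: 69 + 45 + 0 + 58 + 0 = +172 billion.

+172 billion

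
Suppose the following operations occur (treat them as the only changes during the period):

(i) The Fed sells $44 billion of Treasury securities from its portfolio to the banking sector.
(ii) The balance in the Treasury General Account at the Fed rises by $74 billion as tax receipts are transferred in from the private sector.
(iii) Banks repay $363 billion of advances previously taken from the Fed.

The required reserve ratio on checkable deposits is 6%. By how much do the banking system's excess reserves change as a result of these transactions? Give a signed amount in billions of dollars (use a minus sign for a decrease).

OMO sale (to banks) $44 billion: reserves −$44B, deposits 0.
Government account inflow $74 billion: reserves −$74B, deposits −$74B.
Discount-window repayment $363 billion: reserves −$363B, deposits 0.
Totals: Δreserves = −$481B, Δdeposits = −$74B.
Δrequired reserves = 6% × −$74B = −$4.44B.
Δexcess reserves = Δreserves − Δrequired = −$481B − (−$4.44B) = -$476.56 billion.

-$476.56 billion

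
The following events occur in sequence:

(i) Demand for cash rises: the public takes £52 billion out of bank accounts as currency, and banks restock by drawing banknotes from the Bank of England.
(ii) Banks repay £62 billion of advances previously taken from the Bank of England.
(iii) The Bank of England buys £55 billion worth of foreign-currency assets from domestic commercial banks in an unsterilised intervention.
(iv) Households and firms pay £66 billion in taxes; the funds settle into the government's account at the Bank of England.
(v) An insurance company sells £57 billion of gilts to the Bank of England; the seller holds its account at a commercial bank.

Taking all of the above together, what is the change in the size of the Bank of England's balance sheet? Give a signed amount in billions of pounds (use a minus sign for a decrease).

Currency withdrawal £52 billion: only the composition of liabilities changes → 0.
Discount-window repayment £62 billion: a Bank of England asset is shed → −£62B.
FX purchase £55 billion: a Bank of England asset is acquired → +£55B.
Government account inflow £66 billion: only the composition of liabilities changes → 0.
Asset purchase (from non-banks) £57 billion: a Bank of England asset is acquired → +£57B.
Net: 0 − 62 + 55 + 0 + 57 = +£50 billion.

+£50 billion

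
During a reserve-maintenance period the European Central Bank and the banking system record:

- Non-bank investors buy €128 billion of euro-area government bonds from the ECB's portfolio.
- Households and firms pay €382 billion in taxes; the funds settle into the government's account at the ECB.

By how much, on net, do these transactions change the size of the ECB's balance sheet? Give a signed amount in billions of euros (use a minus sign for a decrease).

ECB balance sheet:
  Assets:      Securities −€128B
  Liabilities: Bank reserves −€510B, Government deposits +€382B
Change in total ECB assets = -€128 billion.

-€128 billion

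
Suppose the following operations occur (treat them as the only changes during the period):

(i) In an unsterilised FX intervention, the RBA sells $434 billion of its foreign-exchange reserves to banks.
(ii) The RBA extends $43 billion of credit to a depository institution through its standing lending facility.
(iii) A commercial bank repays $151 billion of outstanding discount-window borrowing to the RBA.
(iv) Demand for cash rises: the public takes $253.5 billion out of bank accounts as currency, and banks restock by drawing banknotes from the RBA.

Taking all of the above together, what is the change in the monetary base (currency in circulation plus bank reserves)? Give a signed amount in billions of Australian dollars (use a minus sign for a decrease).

-$542 billion

FX sale $434 billion: RBA balance sheet contracts → −$434B.
Discount-window loan $43 billion: RBA balance sheet expands → +$43B.
Discount-window repayment $151 billion: RBA balance sheet contracts → −$151B.
Currency withdrawal $253.5 billion: just a shift between currency and reserves — both are base money → 0.
Net: −434 + 43 − 151 + 0 = -$542 billion.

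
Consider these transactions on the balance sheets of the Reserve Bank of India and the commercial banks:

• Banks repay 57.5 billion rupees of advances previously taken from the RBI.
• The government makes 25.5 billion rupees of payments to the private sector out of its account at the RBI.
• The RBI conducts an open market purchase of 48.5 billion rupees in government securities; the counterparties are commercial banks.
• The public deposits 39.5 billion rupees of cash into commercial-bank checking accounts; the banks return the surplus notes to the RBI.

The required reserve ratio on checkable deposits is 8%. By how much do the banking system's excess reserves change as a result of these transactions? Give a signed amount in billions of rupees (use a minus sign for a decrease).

+50.8 billion

Discount-window repayment 57.5 billion rupees: reserves −57.5B, deposits 0.
Government spending 25.5 billion rupees: reserves +25.5B, deposits +25.5B.
OMO purchase (from banks) 48.5 billion rupees: reserves +48.5B, deposits 0.
Currency deposit 39.5 billion rupees: reserves +39.5B, deposits +39.5B.
Totals: Δreserves = +56B, Δdeposits = +65B.
Δrequired reserves = 8% × +65B = +5.2B.
Δexcess reserves = Δreserves − Δrequired = +56B − (+5.2B) = +50.8 billion.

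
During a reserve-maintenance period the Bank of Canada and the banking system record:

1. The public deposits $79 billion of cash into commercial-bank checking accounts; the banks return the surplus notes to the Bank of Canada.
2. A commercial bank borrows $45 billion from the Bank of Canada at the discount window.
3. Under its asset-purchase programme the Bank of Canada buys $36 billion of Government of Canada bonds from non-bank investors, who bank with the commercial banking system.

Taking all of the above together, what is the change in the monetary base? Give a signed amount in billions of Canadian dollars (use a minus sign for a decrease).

Currency deposit $79 billion: just a shift between currency and reserves — both are base money → 0.
Discount-window loan $45 billion: Bank of Canada balance sheet expands → +$45B.
Asset purchase (from non-banks) $36 billion: Bank of Canada balance sheet expands → +$36B.
Net: 0 + 45 + 36 = +$81 billion.

+$81 billion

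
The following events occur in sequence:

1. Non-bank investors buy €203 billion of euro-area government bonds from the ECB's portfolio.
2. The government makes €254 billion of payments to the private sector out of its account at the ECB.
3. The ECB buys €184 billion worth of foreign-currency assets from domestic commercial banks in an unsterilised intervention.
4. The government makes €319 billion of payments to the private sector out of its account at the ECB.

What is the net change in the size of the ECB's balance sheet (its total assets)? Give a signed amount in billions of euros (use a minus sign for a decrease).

-€19 billion

Asset sale (to non-banks) €203 billion: an ECB asset is shed → −€203B.
Government spending €254 billion: only the composition of liabilities changes → 0.
FX purchase €184 billion: an ECB asset is acquired → +€184B.
Government spending €319 billion: only the composition of liabilities changes → 0.
Net: −203 + 0 + 184 + 0 = -€19 billion.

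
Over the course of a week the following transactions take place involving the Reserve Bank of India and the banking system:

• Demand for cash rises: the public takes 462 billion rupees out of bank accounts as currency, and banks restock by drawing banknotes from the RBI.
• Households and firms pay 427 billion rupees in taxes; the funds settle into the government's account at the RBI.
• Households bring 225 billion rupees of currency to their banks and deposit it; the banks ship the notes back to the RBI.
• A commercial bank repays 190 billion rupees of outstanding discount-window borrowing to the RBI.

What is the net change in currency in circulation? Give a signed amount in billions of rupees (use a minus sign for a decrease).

+237 billion

RBI balance sheet:
  Assets:      Loans to banks −190B
  Liabilities: Bank reserves −854B, Currency in circulation +237B, Government deposits +427B
So the change in currency in circulation is +237 billion.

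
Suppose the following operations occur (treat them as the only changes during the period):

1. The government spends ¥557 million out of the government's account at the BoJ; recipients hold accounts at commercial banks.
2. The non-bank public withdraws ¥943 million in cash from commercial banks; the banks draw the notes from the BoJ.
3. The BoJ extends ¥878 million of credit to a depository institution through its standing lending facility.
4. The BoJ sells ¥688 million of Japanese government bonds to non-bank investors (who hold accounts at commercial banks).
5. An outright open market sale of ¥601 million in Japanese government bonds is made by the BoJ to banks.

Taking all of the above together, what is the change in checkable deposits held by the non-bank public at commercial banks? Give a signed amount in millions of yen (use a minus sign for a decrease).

BoJ balance sheet:
  Assets:      Securities −¥1289M, Loans to banks +¥878M
  Liabilities: Bank reserves −¥797M, Currency in circulation +¥943M, Government deposits −¥557M
Commercial banking system:
  Assets:      Reserves at CB −¥797M, Securities +¥601M
  Liabilities: Checkable deposits −¥1074M, Borrowings from CB +¥878M
So the change in checkable deposits held by the non-bank public at commercial banks is -¥1074 million.

-¥1074 million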